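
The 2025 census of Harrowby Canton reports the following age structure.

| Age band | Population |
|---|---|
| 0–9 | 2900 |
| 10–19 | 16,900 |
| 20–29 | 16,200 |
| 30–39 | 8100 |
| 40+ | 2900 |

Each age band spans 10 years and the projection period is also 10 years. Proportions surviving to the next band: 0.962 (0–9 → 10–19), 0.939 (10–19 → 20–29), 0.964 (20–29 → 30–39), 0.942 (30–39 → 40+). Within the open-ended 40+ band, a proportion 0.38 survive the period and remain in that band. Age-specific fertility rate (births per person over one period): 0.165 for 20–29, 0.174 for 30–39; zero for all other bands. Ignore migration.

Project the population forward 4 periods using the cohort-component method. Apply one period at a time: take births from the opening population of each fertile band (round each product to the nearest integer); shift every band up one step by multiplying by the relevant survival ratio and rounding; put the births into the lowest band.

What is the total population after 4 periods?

Let group 1 be 0–9 through group 5 = 40+.
After projecting period 1:
Births: 16200 * 0.165 = 2673 ; 8100 * 0.174 = 1409 ⇒ total 4082
Group 2: 2900 * 0.962 = 2790
Group 3: 16900 * 0.939 = 15869
Group 4: 16200 * 0.964 = 15617
Group 5: 8100 * 0.942 + 2900 * 0.38 = 7630 + 1102 = 8732
→ [4082, 2790, 15869, 15617, 8732]
After projecting period 2:
Births: 15869 * 0.165 = 2618 ; 15617 * 0.174 = 2717 ⇒ total 5335
Group 2: 4082 * 0.962 = 3927
Group 3: 2790 * 0.939 = 2620
Group 4: 15869 * 0.964 = 15298
Group 5: 15617 * 0.942 + 8732 * 0.38 = 14711 + 3318 = 18029
→ [5335, 3927, 2620, 15298, 18029]
After projecting period 3:
Births: 2620 * 0.165 = 432 ; 15298 * 0.174 = 2662 ⇒ total 3094
Group 2: 5335 * 0.962 = 5132
Group 3: 3927 * 0.939 = 3687
Group 4: 2620 * 0.964 = 2526
Group 5: 15298 * 0.942 + 18029 * 0.38 = 14411 + 6851 = 21262
→ [3094, 5132, 3687, 2526, 21262]
After projecting period 4:
Births: 3687 * 0.165 = 608 ; 2526 * 0.174 = 440 ⇒ total 1048
Group 2: 3094 * 0.962 = 2976
Group 3: 5132 * 0.939 = 4819
Group 4: 3687 * 0.964 = 3554
Group 5: 2526 * 0.942 + 21262 * 0.38 = 2379 + 8080 = 10459
→ [1048, 2976, 4819, 3554, 10459]
Total after period 4: 1048 + 2976 + 4819 + 3554 + 10459 = 22856

22856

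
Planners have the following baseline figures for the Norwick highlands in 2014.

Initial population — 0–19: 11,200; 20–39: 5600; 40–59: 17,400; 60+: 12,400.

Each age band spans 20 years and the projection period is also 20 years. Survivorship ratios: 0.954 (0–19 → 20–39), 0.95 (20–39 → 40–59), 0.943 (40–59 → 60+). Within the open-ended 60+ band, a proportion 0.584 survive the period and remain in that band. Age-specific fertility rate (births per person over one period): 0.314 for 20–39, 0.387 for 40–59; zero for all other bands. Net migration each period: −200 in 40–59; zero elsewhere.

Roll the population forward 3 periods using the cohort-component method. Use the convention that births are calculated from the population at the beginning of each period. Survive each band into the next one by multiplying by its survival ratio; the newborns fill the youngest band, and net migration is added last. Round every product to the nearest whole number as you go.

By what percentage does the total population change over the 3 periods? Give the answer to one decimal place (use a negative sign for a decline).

Call the groups 1 to 4, youngest first.
— Period 1 —
Births: 5600 × 0.314 = 1758  |  17400 × 0.387 = 6734 ⇒ total 8492
Group 2: 11200 × 0.954 = 10685
Group 3: 5600 × 0.95 = 5320
Group 4: 17400 × 0.943 + 12400 × 0.584 = 16408 + 7242 = 23650
Net migration: Group 3 − 200 → 5120
→ [8492, 10685, 5120, 23650]
— Period 2 —
Births: 10685 × 0.314 = 3355  |  5120 × 0.387 = 1981 ⇒ total 5336
Group 2: 8492 × 0.954 = 8101
Group 3: 10685 × 0.95 = 10151
Group 4: 5120 × 0.943 + 23650 × 0.584 = 4828 + 13812 = 18640
Net migration: Group 3 − 200 → 9951
→ [5336, 8101, 9951, 18640]
— Period 3 —
Births: 8101 × 0.314 = 2544  |  9951 × 0.387 = 3851 ⇒ total 6395
Group 2: 5336 × 0.954 = 5091
Group 3: 8101 × 0.95 = 7696
Group 4: 9951 × 0.943 + 18640 × 0.584 = 9384 + 10886 = 20270
Net migration: Group 3 − 200 → 7496
→ [6395, 5091, 7496, 20270]
Total: 46600 → 39252; change = -7348; percentage change = -15.8%

-15.8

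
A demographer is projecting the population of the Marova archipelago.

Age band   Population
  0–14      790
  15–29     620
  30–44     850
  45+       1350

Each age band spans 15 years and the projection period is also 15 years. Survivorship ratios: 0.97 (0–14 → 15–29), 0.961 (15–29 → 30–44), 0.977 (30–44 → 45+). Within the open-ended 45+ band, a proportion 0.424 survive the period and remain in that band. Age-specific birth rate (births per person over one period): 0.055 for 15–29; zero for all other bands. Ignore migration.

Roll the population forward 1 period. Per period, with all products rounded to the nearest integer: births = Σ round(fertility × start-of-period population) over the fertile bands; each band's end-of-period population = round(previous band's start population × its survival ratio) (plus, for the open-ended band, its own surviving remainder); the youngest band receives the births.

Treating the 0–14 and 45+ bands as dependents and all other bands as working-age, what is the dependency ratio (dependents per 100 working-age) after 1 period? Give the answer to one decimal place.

— Period 1 —
Births: 620 × 0.055 = 34
15–29: 790 × 0.97 = 766
30–44: 620 × 0.961 = 596
45+: 850 × 0.977 + 1350 × 0.424 = 830 + 572 = 1402
End of period: [34, 766, 596, 1402]
Dependents (band 0–14 + band 45+) = 34 + 1402 = 1436; working-age = 1362; ratio = 1436/1362 × 100 = 105.4

105.4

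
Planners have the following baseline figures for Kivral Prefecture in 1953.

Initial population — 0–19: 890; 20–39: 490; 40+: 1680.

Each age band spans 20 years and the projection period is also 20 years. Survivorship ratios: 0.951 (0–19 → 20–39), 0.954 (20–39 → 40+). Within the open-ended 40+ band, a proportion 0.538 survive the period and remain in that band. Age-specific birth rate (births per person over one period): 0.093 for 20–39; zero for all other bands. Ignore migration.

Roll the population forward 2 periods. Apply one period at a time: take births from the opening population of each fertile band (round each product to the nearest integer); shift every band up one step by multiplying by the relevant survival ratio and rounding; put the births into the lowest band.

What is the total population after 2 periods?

1668

After projecting period 1:
Births: 490 * 0.093 = 46
20–39: 890 * 0.951 = 846
40+: 490 * 0.954 + 1680 * 0.538 = 467 + 904 = 1371
→ [46, 846, 1371]
After projecting period 2:
Births: 846 * 0.093 = 79
20–39: 46 * 0.951 = 44
40+: 846 * 0.954 + 1371 * 0.538 = 807 + 738 = 1545
→ [79, 44, 1545]
Total after period 2: 79 + 44 + 1545 = 1668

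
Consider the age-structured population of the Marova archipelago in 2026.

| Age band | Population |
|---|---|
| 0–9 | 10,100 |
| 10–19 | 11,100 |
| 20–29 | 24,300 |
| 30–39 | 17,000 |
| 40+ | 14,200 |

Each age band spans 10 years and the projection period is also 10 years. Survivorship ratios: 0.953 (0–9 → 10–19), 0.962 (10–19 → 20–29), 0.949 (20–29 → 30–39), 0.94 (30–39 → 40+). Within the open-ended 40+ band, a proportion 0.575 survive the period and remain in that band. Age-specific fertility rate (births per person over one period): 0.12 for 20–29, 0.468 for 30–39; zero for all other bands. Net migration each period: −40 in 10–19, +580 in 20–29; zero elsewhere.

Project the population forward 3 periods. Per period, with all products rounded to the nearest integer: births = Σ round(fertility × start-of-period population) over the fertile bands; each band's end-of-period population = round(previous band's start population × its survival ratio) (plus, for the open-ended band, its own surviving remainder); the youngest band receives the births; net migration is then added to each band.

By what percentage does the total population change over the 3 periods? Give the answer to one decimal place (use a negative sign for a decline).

-11.3

Numbering the groups 1..5 from youngest to oldest:
[period 1]
Births: 24300 * 0.12 = 2916  |  17000 * 0.468 = 7956 ⇒ total 10872
Group 2: 10100 * 0.953 = 9625
Group 3: 11100 * 0.962 = 10678
Group 4: 24300 * 0.949 = 23061
Group 5: 17000 * 0.94 + 14200 * 0.575 = 15980 + 8165 = 24145
Net migration: Group 2 − 40 → 9585; Group 3 + 580 → 11258
Giving 10872 / 9585 / 11258 / 23061 / 24145.
[period 2]
Births: 11258 * 0.12 = 1351  |  23061 * 0.468 = 10793 ⇒ total 12144
Group 2: 10872 * 0.953 = 10361
Group 3: 9585 * 0.962 = 9221
Group 4: 11258 * 0.949 = 10684
Group 5: 23061 * 0.94 + 24145 * 0.575 = 21677 + 13883 = 35560
Net migration: Group 2 − 40 → 10321; Group 3 + 580 → 9801
Giving 12144 / 10321 / 9801 / 10684 / 35560.
[period 3]
Births: 9801 * 0.12 = 1176  |  10684 * 0.468 = 5000 ⇒ total 6176
Group 2: 12144 * 0.953 = 11573
Group 3: 10321 * 0.962 = 9929
Group 4: 9801 * 0.949 = 9301
Group 5: 10684 * 0.94 + 35560 * 0.575 = 10043 + 20447 = 30490
Net migration: Group 2 − 40 → 11533; Group 3 + 580 → 10509
Giving 6176 / 11533 / 10509 / 9301 / 30490.
Total: 76700 → 68009; change = -8691; percentage change = -11.3%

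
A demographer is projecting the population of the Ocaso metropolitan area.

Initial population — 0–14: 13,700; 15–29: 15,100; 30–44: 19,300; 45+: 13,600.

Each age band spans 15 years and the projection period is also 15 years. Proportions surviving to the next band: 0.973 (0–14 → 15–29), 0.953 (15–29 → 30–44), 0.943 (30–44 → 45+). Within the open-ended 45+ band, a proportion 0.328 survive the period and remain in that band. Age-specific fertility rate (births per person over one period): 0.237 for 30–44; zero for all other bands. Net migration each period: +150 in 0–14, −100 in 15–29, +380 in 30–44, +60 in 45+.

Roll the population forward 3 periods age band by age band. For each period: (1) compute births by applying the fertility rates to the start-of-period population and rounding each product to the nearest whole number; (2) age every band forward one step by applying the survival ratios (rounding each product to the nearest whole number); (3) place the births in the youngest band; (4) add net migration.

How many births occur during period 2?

3500

(Bands numbered youngest = 1 to oldest = 4.)
— Period 1 —
Births: 19300 × 0.237 = 4574
Band 2: 13700 × 0.973 = 13330
Band 3: 15100 × 0.953 = 14390
Band 4: 19300 × 0.943 + 13600 × 0.328 = 18200 + 4461 = 22661
Net migration: Band 1 + 150 → 4724; Band 2 − 100 → 13230; Band 3 + 380 → 14770; Band 4 + 60 → 22721
→ [4724, 13230, 14770, 22721]
— Period 2 —
Births: 14770 × 0.237 = 3500
Band 2: 4724 × 0.973 = 4596
Band 3: 13230 × 0.953 = 12608
Band 4: 14770 × 0.943 + 22721 × 0.328 = 13928 + 7452 = 21380
Net migration: Band 1 + 150 → 3650; Band 2 − 100 → 4496; Band 3 + 380 → 12988; Band 4 + 60 → 21440
→ [3650, 4496, 12988, 21440]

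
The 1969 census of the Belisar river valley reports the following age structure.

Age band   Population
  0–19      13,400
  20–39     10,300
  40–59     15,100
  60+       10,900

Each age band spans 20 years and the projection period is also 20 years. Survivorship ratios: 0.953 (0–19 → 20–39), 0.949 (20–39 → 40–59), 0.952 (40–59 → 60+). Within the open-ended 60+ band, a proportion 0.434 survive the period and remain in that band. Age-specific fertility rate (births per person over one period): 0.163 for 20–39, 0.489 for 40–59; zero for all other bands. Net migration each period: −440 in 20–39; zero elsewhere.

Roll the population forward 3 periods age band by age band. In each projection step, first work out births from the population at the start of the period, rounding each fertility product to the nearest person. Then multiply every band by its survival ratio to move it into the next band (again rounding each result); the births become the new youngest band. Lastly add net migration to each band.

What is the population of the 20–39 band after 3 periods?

6031

Call the groups 1 to 4, youngest first.
— Period 1 —
Births: 10300 * 0.163 = 1679, 15100 * 0.489 = 7384 → 9063
Group 2: 13400 * 0.953 = 12770
Group 3: 10300 * 0.949 = 9775
Group 4: 15100 * 0.952 + 10900 * 0.434 = 14375 + 4731 = 19106
Net migration: Group 2 − 440 → 12330
Population now: 0–19=9063, 20–39=12330, 40–59=9775, 60+=19106
— Period 2 —
Births: 12330 * 0.163 = 2010, 9775 * 0.489 = 4780 → 6790
Group 2: 9063 * 0.953 = 8637
Group 3: 12330 * 0.949 = 11701
Group 4: 9775 * 0.952 + 19106 * 0.434 = 9306 + 8292 = 17598
Net migration: Group 2 − 440 → 8197
Population now: 0–19=6790, 20–39=8197, 40–59=11701, 60+=17598
— Period 3 —
Births: 8197 * 0.163 = 1336, 11701 * 0.489 = 5722 → 7058
Group 2: 6790 * 0.953 = 6471
Group 3: 8197 * 0.949 = 7779
Group 4: 11701 * 0.952 + 17598 * 0.434 = 11139 + 7638 = 18777
Net migration: Group 2 − 440 → 6031
Population now: 0–19=7058, 20–39=6031, 40–59=7779, 60+=18777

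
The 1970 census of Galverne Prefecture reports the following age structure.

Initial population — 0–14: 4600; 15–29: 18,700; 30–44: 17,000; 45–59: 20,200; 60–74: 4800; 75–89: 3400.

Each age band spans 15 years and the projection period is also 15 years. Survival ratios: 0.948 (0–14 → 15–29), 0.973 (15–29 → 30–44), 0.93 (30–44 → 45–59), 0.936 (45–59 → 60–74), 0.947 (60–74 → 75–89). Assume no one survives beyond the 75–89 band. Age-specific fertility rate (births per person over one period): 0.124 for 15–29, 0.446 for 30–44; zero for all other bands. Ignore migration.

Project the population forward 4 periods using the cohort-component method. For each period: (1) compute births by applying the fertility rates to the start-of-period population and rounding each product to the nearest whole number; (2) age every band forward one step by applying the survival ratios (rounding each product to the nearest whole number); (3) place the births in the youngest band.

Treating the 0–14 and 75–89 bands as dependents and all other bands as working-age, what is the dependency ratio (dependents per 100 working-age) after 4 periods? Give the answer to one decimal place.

87.1

After projecting period 1:
Births: 18700 * 0.124 = 2319 ; 17000 * 0.446 = 7582 — total 9901
15–29: 4600 * 0.948 = 4361
30–44: 18700 * 0.973 = 18195
45–59: 17000 * 0.93 = 15810
60–74: 20200 * 0.936 = 18907
75–89: 4800 * 0.947 = 4546
Population now: 0–14=9901, 15–29=4361, 30–44=18195, 45–59=15810, 60–74=18907, 75–89=4546
After projecting period 2:
Births: 4361 * 0.124 = 541 ; 18195 * 0.446 = 8115 — total 8656
15–29: 9901 * 0.948 = 9386
30–44: 4361 * 0.973 = 4243
45–59: 18195 * 0.93 = 16921
60–74: 15810 * 0.936 = 14798
75–89: 18907 * 0.947 = 17905
Population now: 0–14=8656, 15–29=9386, 30–44=4243, 45–59=16921, 60–74=14798, 75–89=17905
After projecting period 3:
Births: 9386 * 0.124 = 1164 ; 4243 * 0.446 = 1892 — total 3056
15–29: 8656 * 0.948 = 8206
30–44: 9386 * 0.973 = 9133
45–59: 4243 * 0.93 = 3946
60–74: 16921 * 0.936 = 15838
75–89: 14798 * 0.947 = 14014
Population now: 0–14=3056, 15–29=8206, 30–44=9133, 45–59=3946, 60–74=15838, 75–89=14014
After projecting period 4:
Births: 8206 * 0.124 = 1018 ; 9133 * 0.446 = 4073 — total 5091
15–29: 3056 * 0.948 = 2897
30–44: 8206 * 0.973 = 7984
45–59: 9133 * 0.93 = 8494
60–74: 3946 * 0.936 = 3693
75–89: 15838 * 0.947 = 14999
Population now: 0–14=5091, 15–29=2897, 30–44=7984, 45–59=8494, 60–74=3693, 75–89=14999
Dependents (band 0–14 + band 75–89) = 5091 + 14999 = 20090; working-age = 23068; ratio = 20090/23068 × 100 = 87.1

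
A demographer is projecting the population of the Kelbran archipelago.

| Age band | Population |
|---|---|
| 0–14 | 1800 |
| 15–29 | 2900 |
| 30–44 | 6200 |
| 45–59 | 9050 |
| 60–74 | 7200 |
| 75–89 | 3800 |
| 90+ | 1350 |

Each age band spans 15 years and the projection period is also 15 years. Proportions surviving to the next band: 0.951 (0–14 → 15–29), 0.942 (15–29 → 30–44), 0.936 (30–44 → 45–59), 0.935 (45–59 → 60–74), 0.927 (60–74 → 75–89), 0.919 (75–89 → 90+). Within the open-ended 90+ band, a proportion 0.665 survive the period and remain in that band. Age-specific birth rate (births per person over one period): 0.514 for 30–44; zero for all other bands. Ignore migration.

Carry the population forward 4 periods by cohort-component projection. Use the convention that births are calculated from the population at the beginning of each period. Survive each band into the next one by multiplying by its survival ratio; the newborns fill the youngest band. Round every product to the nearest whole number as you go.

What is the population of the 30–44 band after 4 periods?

1258

Call the groups 1 to 7, youngest first.
After projecting period 1:
Births: 6200 * 0.514 = 3187
Group 2: 1800 * 0.951 = 1712
Group 3: 2900 * 0.942 = 2732
Group 4: 6200 * 0.936 = 5803
Group 5: 9050 * 0.935 = 8462
Group 6: 7200 * 0.927 = 6674
Group 7: 3800 * 0.919 + 1350 * 0.665 = 3492 + 898 = 4390
Population now: 0–14=3187, 15–29=1712, 30–44=2732, 45–59=5803, 60–74=8462, 75–89=6674, 90+=4390
After projecting period 2:
Births: 2732 * 0.514 = 1404
Group 2: 3187 * 0.951 = 3031
Group 3: 1712 * 0.942 = 1613
Group 4: 2732 * 0.936 = 2557
Group 5: 5803 * 0.935 = 5426
Group 6: 8462 * 0.927 = 7844
Group 7: 6674 * 0.919 + 4390 * 0.665 = 6133 + 2919 = 9052
Population now: 0–14=1404, 15–29=3031, 30–44=1613, 45–59=2557, 60–74=5426, 75–89=7844, 90+=9052
After projecting period 3:
Births: 1613 * 0.514 = 829
Group 2: 1404 * 0.951 = 1335
Group 3: 3031 * 0.942 = 2855
Group 4: 1613 * 0.936 = 1510
Group 5: 2557 * 0.935 = 2391
Group 6: 5426 * 0.927 = 5030
Group 7: 7844 * 0.919 + 9052 * 0.665 = 7209 + 6020 = 13229
Population now: 0–14=829, 15–29=1335, 30–44=2855, 45–59=1510, 60–74=2391, 75–89=5030, 90+=13229
After projecting period 4:
Births: 2855 * 0.514 = 1467
Group 2: 829 * 0.951 = 788
Group 3: 1335 * 0.942 = 1258
Group 4: 2855 * 0.936 = 2672
Group 5: 1510 * 0.935 = 1412
Group 6: 2391 * 0.927 = 2216
Group 7: 5030 * 0.919 + 13229 * 0.665 = 4623 + 8797 = 13420
Population now: 0–14=1467, 15–29=788, 30–44=1258, 45–59=2672, 60–74=1412, 75–89=2216, 90+=13420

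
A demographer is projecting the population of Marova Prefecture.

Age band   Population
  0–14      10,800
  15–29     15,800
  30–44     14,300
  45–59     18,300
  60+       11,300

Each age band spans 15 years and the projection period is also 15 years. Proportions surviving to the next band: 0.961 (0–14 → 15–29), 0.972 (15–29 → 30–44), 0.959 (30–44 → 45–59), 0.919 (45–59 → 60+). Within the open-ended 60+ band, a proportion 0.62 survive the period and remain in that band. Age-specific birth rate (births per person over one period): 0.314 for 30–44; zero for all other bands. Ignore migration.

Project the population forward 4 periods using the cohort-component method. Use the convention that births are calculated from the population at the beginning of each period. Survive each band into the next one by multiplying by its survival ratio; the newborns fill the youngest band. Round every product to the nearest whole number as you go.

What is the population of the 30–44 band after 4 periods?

4504

Period 1.
Births: 14300 × 0.314 = 4490
15–29: 10800 × 0.961 = 10379
30–44: 15800 × 0.972 = 15358
45–59: 14300 × 0.959 = 13714
60+: 18300 × 0.919 + 11300 × 0.62 = 16818 + 7006 = 23824
Population now: 0–14=4490, 15–29=10379, 30–44=15358, 45–59=13714, 60+=23824
Period 2.
Births: 15358 × 0.314 = 4822
15–29: 4490 × 0.961 = 4315
30–44: 10379 × 0.972 = 10088
45–59: 15358 × 0.959 = 14728
60+: 13714 × 0.919 + 23824 × 0.62 = 12603 + 14771 = 27374
Population now: 0–14=4822, 15–29=4315, 30–44=10088, 45–59=14728, 60+=27374
Period 3.
Births: 10088 × 0.314 = 3168
15–29: 4822 × 0.961 = 4634
30–44: 4315 × 0.972 = 4194
45–59: 10088 × 0.959 = 9674
60+: 14728 × 0.919 + 27374 × 0.62 = 13535 + 16972 = 30507
Population now: 0–14=3168, 15–29=4634, 30–44=4194, 45–59=9674, 60+=30507
Period 4.
Births: 4194 × 0.314 = 1317
15–29: 3168 × 0.961 = 3044
30–44: 4634 × 0.972 = 4504
45–59: 4194 × 0.959 = 4022
60+: 9674 × 0.919 + 30507 × 0.62 = 8890 + 18914 = 27804
Population now: 0–14=1317, 15–29=3044, 30–44=4504, 45–59=4022, 60+=27804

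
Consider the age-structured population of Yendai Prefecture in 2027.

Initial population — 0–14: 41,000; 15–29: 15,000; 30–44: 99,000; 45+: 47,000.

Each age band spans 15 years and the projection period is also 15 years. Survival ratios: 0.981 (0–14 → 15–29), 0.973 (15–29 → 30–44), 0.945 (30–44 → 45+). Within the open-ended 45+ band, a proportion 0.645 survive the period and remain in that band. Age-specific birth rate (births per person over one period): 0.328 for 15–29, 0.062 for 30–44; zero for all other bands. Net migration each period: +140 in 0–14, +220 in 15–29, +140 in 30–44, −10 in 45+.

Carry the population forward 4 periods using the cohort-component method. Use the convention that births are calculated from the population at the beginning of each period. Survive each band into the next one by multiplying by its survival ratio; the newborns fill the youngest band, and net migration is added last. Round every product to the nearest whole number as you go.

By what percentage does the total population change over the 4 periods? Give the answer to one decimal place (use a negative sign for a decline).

— Period 1 —
Births: 15000 × 0.328 = 4920, 99000 × 0.062 = 6138 ⇒ total 11058
15–29: 41000 × 0.981 = 40221
30–44: 15000 × 0.973 = 14595
45+: 99000 × 0.945 + 47000 × 0.645 = 93555 + 30315 = 123870
Net migration: 0–14 + 140 → 11198; 15–29 + 220 → 40441; 30–44 + 140 → 14735; 45+ − 10 → 123860
Giving 11198 / 40441 / 14735 / 123860.
— Period 2 —
Births: 40441 × 0.328 = 13265, 14735 × 0.062 = 914 ⇒ total 14179
15–29: 11198 × 0.981 = 10985
30–44: 40441 × 0.973 = 39349
45+: 14735 × 0.945 + 123860 × 0.645 = 13925 + 79890 = 93815
Net migration: 0–14 + 140 → 14319; 15–29 + 220 → 11205; 30–44 + 140 → 39489; 45+ − 10 → 93805
Giving 14319 / 11205 / 39489 / 93805.
— Period 3 —
Births: 11205 × 0.328 = 3675, 39489 × 0.062 = 2448 ⇒ total 6123
15–29: 14319 × 0.981 = 14047
30–44: 11205 × 0.973 = 10902
45+: 39489 × 0.945 + 93805 × 0.645 = 37317 + 60504 = 97821
Net migration: 0–14 + 140 → 6263; 15–29 + 220 → 14267; 30–44 + 140 → 11042; 45+ − 10 → 97811
Giving 6263 / 14267 / 11042 / 97811.
— Period 4 —
Births: 14267 × 0.328 = 4680, 11042 × 0.062 = 685 ⇒ total 5365
15–29: 6263 × 0.981 = 6144
30–44: 14267 × 0.973 = 13882
45+: 11042 × 0.945 + 97811 × 0.645 = 10435 + 63088 = 73523
Net migration: 0–14 + 140 → 5505; 15–29 + 220 → 6364; 30–44 + 140 → 14022; 45+ − 10 → 73513
Giving 5505 / 6364 / 14022 / 73513.
Total: 202000 → 99404; change = -102596; percentage change = -50.8%

-50.8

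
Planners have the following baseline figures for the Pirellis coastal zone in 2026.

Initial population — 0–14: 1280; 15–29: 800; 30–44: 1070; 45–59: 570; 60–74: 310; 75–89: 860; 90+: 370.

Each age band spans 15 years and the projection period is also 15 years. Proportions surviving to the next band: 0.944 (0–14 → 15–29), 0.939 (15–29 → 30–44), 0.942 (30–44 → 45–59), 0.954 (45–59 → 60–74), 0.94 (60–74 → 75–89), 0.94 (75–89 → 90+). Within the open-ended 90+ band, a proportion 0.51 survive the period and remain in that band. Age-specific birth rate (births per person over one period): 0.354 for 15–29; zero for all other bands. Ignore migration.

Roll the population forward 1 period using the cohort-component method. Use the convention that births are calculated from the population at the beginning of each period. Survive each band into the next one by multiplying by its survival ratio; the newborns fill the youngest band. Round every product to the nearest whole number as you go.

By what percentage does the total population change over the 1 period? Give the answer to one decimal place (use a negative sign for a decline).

-3.4

— Period 1 —
Births: 800 × 0.354 = 283
15–29: 1280 × 0.944 = 1208
30–44: 800 × 0.939 = 751
45–59: 1070 × 0.942 = 1008
60–74: 570 × 0.954 = 544
75–89: 310 × 0.94 = 291
90+: 860 × 0.94 + 370 × 0.51 = 808 + 189 = 997
→ [283, 1208, 751, 1008, 544, 291, 997]
Total: 5260 → 5082; change = -178; percentage change = -3.4%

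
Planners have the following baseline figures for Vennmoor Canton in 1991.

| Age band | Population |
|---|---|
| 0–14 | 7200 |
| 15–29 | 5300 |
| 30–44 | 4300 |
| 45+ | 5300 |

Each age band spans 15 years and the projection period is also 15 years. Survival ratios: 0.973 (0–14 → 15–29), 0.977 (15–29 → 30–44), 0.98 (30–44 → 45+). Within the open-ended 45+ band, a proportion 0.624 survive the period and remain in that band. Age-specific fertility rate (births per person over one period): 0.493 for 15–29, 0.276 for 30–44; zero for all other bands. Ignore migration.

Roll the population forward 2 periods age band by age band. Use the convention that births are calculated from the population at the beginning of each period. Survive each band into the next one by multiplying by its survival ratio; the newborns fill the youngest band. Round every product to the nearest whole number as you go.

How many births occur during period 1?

Let band 1 be 0–14 through band 4 = 45+.
[period 1]
Births: 5300 × 0.493 = 2613  |  4300 × 0.276 = 1187 — total 3800
Band 2: 7200 × 0.973 = 7006
Band 3: 5300 × 0.977 = 5178
Band 4: 4300 × 0.98 + 5300 × 0.624 = 4214 + 3307 = 7521
End of period: [3800, 7006, 5178, 7521]

3800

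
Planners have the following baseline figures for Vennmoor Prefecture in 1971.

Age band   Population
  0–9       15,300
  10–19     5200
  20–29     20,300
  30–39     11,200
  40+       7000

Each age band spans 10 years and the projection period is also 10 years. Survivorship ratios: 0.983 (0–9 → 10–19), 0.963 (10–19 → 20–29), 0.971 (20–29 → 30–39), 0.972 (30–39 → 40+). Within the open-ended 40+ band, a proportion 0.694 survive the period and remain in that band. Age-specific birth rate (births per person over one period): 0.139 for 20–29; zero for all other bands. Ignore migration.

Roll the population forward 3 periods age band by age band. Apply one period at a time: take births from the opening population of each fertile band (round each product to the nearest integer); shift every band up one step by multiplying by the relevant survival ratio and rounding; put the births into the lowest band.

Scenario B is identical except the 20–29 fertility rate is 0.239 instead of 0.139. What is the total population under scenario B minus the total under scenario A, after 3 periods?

[period 1]
Births: 20300 * 0.139 = 2822
10–19: 15300 * 0.983 = 15040
20–29: 5200 * 0.963 = 5008
30–39: 20300 * 0.971 = 19711
40+: 11200 * 0.972 + 7000 * 0.694 = 10886 + 4858 = 15744
Population now: 0–9=2822, 10–19=15040, 20–29=5008, 30–39=19711, 40+=15744
[period 2]
Births: 5008 * 0.139 = 696
10–19: 2822 * 0.983 = 2774
20–29: 15040 * 0.963 = 14484
30–39: 5008 * 0.971 = 4863
40+: 19711 * 0.972 + 15744 * 0.694 = 19159 + 10926 = 30085
Population now: 0–9=696, 10–19=2774, 20–29=14484, 30–39=4863, 40+=30085
[period 3]
Births: 14484 * 0.139 = 2013
10–19: 696 * 0.983 = 684
20–29: 2774 * 0.963 = 2671
30–39: 14484 * 0.971 = 14064
40+: 4863 * 0.972 + 30085 * 0.694 = 4727 + 20879 = 25606
Population now: 0–9=2013, 10–19=684, 20–29=2671, 30–39=14064, 40+=25606
Scenario A total after 3 periods: 45038
Scenario B projection —
[period 1]
Births: 20300 * 0.239 = 4852
10–19: 15300 * 0.983 = 15040
20–29: 5200 * 0.963 = 5008
30–39: 20300 * 0.971 = 19711
40+: 11200 * 0.972 + 7000 * 0.694 = 10886 + 4858 = 15744
Population now: 0–9=4852, 10–19=15040, 20–29=5008, 30–39=19711, 40+=15744
[period 2]
Births: 5008 * 0.239 = 1197
10–19: 4852 * 0.983 = 4770
20–29: 15040 * 0.963 = 14484
30–39: 5008 * 0.971 = 4863
40+: 19711 * 0.972 + 15744 * 0.694 = 19159 + 10926 = 30085
Population now: 0–9=1197, 10–19=4770, 20–29=14484, 30–39=4863, 40+=30085
[period 3]
Births: 14484 * 0.239 = 3462
10–19: 1197 * 0.983 = 1177
20–29: 4770 * 0.963 = 4594
30–39: 14484 * 0.971 = 14064
40+: 4863 * 0.972 + 30085 * 0.694 = 4727 + 20879 = 25606
Population now: 0–9=3462, 10–19=1177, 20–29=4594, 30–39=14064, 40+=25606
Scenario B total after 3 periods: 48903
Difference B − A = 48903 − 45038 = 3865

3865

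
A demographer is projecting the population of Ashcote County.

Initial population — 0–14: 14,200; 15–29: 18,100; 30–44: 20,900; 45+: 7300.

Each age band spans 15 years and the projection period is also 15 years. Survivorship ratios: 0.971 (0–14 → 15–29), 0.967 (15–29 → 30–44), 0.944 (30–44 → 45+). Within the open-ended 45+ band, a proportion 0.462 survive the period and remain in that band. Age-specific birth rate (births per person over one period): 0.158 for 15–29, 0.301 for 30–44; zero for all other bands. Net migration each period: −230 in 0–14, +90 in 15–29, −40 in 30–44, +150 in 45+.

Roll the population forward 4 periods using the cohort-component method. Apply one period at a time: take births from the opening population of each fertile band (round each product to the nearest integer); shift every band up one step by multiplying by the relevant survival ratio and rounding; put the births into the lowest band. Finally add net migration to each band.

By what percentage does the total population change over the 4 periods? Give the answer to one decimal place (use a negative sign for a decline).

After projecting period 1:
Births: 18100 × 0.158 = 2860  |  20900 × 0.301 = 6291 → 9151
15–29: 14200 × 0.971 = 13788
30–44: 18100 × 0.967 = 17503
45+: 20900 × 0.944 + 7300 × 0.462 = 19730 + 3373 = 23103
Net migration: 0–14 − 230 → 8921; 15–29 + 90 → 13878; 30–44 − 40 → 17463; 45+ + 150 → 23253
Population now: 0–14=8921, 15–29=13878, 30–44=17463, 45+=23253
After projecting period 2:
Births: 13878 × 0.158 = 2193  |  17463 × 0.301 = 5256 → 7449
15–29: 8921 × 0.971 = 8662
30–44: 13878 × 0.967 = 13420
45+: 17463 × 0.944 + 23253 × 0.462 = 16485 + 10743 = 27228
Net migration: 0–14 − 230 → 7219; 15–29 + 90 → 8752; 30–44 − 40 → 13380; 45+ + 150 → 27378
Population now: 0–14=7219, 15–29=8752, 30–44=13380, 45+=27378
After projecting period 3:
Births: 8752 × 0.158 = 1383  |  13380 × 0.301 = 4027 → 5410
15–29: 7219 × 0.971 = 7010
30–44: 8752 × 0.967 = 8463
45+: 13380 × 0.944 + 27378 × 0.462 = 12631 + 12649 = 25280
Net migration: 0–14 − 230 → 5180; 15–29 + 90 → 7100; 30–44 − 40 → 8423; 45+ + 150 → 25430
Population now: 0–14=5180, 15–29=7100, 30–44=8423, 45+=25430
After projecting period 4:
Births: 7100 × 0.158 = 1122  |  8423 × 0.301 = 2535 → 3657
15–29: 5180 × 0.971 = 5030
30–44: 7100 × 0.967 = 6866
45+: 8423 × 0.944 + 25430 × 0.462 = 7951 + 11749 = 19700
Net migration: 0–14 − 230 → 3427; 15–29 + 90 → 5120; 30–44 − 40 → 6826; 45+ + 150 → 19850
Population now: 0–14=3427, 15–29=5120, 30–44=6826, 45+=19850
Total: 60500 → 35223; change = -25277; percentage change = -41.8%

-41.8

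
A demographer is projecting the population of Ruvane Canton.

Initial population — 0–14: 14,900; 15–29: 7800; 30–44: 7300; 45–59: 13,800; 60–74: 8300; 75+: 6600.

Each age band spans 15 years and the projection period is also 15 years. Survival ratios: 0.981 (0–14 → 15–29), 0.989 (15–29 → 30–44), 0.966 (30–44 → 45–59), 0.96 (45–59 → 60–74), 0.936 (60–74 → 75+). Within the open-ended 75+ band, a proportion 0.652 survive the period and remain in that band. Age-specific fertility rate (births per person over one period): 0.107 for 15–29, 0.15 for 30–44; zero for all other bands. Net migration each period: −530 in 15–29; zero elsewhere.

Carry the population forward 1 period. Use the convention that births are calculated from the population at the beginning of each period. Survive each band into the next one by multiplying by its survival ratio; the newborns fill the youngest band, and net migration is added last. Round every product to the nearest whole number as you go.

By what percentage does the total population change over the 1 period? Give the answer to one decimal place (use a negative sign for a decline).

-4.4

(Bands numbered youngest = 1 to oldest = 6.)
Period 1.
Births: 7800 * 0.107 = 835, 7300 * 0.15 = 1095 — total 1930
Band 2: 14900 * 0.981 = 14617
Band 3: 7800 * 0.989 = 7714
Band 4: 7300 * 0.966 = 7052
Band 5: 13800 * 0.96 = 13248
Band 6: 8300 * 0.936 + 6600 * 0.652 = 7769 + 4303 = 12072
Net migration: Band 2 − 530 → 14087
Population now: 0–14=1930, 15–29=14087, 30–44=7714, 45–59=7052, 60–74=13248, 75+=12072
Total: 58700 → 56103; change = -2597; percentage change = -4.4%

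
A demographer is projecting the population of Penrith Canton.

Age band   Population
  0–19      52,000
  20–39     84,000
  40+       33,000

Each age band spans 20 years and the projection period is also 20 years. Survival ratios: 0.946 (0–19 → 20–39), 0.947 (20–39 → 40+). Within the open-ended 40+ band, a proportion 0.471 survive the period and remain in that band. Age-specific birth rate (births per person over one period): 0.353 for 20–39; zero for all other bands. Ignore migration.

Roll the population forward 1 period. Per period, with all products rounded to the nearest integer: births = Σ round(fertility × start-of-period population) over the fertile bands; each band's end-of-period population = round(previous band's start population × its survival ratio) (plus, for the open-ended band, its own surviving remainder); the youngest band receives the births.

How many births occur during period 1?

(Groups numbered youngest = 1 to oldest = 3.)
Period 1:
Births: 84000 × 0.353 = 29652
Group 2: 52000 × 0.946 = 49192
Group 3: 84000 × 0.947 + 33000 × 0.471 = 79548 + 15543 = 95091
Population now: 0–19=29652, 20–39=49192, 40+=95091

29652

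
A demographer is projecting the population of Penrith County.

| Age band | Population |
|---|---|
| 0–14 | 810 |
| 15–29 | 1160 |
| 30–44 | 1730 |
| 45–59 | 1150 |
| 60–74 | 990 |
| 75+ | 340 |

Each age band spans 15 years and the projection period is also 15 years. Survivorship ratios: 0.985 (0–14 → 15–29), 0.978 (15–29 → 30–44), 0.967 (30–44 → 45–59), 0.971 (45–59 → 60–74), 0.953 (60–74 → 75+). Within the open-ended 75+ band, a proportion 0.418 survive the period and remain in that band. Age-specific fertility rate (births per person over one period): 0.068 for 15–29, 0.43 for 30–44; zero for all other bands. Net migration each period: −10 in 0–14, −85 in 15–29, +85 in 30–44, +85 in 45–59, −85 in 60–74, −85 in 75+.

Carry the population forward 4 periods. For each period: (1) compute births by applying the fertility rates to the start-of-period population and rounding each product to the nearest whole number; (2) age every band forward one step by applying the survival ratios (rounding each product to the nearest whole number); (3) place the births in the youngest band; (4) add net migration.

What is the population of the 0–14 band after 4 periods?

Period 1:
Births: 1160 × 0.068 = 79 ; 1730 × 0.43 = 744 → total 823
15–29: 810 × 0.985 = 798
30–44: 1160 × 0.978 = 1134
45–59: 1730 × 0.967 = 1673
60–74: 1150 × 0.971 = 1117
75+: 990 × 0.953 + 340 × 0.418 = 943 + 142 = 1085
Net migration: 0–14 − 10 → 813; 15–29 − 85 → 713; 30–44 + 85 → 1219; 45–59 + 85 → 1758; 60–74 − 85 → 1032; 75+ − 85 → 1000
Population now: 0–14=813, 15–29=713, 30–44=1219, 45–59=1758, 60–74=1032, 75+=1000
Period 2:
Births: 713 × 0.068 = 48 ; 1219 × 0.43 = 524 → total 572
15–29: 813 × 0.985 = 801
30–44: 713 × 0.978 = 697
45–59: 1219 × 0.967 = 1179
60–74: 1758 × 0.971 = 1707
75+: 1032 × 0.953 + 1000 × 0.418 = 983 + 418 = 1401
Net migration: 0–14 − 10 → 562; 15–29 − 85 → 716; 30–44 + 85 → 782; 45–59 + 85 → 1264; 60–74 − 85 → 1622; 75+ − 85 → 1316
Population now: 0–14=562, 15–29=716, 30–44=782, 45–59=1264, 60–74=1622, 75+=1316
Period 3:
Births: 716 × 0.068 = 49 ; 782 × 0.43 = 336 → total 385
15–29: 562 × 0.985 = 554
30–44: 716 × 0.978 = 700
45–59: 782 × 0.967 = 756
60–74: 1264 × 0.971 = 1227
75+: 1622 × 0.953 + 1316 × 0.418 = 1546 + 550 = 2096
Net migration: 0–14 − 10 → 375; 15–29 − 85 → 469; 30–44 + 85 → 785; 45–59 + 85 → 841; 60–74 − 85 → 1142; 75+ − 85 → 2011
Population now: 0–14=375, 15–29=469, 30–44=785, 45–59=841, 60–74=1142, 75+=2011
Period 4:
Births: 469 × 0.068 = 32 ; 785 × 0.43 = 338 → total 370
15–29: 375 × 0.985 = 369
30–44: 469 × 0.978 = 459
45–59: 785 × 0.967 = 759
60–74: 841 × 0.971 = 817
75+: 1142 × 0.953 + 2011 × 0.418 = 1088 + 841 = 1929
Net migration: 0–14 − 10 → 360; 15–29 − 85 → 284; 30–44 + 85 → 544; 45–59 + 85 → 844; 60–74 − 85 → 732; 75+ − 85 → 1844
Population now: 0–14=360, 15–29=284, 30–44=544, 45–59=844, 60–74=732, 75+=1844

360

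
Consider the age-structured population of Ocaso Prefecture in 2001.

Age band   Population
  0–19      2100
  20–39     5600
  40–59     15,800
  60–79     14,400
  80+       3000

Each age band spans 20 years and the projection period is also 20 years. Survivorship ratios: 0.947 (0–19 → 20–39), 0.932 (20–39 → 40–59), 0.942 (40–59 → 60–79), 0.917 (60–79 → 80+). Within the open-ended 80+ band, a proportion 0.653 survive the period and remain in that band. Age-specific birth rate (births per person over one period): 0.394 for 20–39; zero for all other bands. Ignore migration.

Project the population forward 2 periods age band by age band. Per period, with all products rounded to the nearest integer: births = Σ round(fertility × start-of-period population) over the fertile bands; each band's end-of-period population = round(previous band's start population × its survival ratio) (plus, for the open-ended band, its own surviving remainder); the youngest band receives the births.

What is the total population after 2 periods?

— Period 1 —
Births: 5600 * 0.394 = 2206
20–39: 2100 * 0.947 = 1989
40–59: 5600 * 0.932 = 5219
60–79: 15800 * 0.942 = 14884
80+: 14400 * 0.917 + 3000 * 0.653 = 13205 + 1959 = 15164
→ [2206, 1989, 5219, 14884, 15164]
— Period 2 —
Births: 1989 * 0.394 = 784
20–39: 2206 * 0.947 = 2089
40–59: 1989 * 0.932 = 1854
60–79: 5219 * 0.942 = 4916
80+: 14884 * 0.917 + 15164 * 0.653 = 13649 + 9902 = 23551
→ [784, 2089, 1854, 4916, 23551]
Total after period 2: 784 + 2089 + 1854 + 4916 + 23551 = 33194

33194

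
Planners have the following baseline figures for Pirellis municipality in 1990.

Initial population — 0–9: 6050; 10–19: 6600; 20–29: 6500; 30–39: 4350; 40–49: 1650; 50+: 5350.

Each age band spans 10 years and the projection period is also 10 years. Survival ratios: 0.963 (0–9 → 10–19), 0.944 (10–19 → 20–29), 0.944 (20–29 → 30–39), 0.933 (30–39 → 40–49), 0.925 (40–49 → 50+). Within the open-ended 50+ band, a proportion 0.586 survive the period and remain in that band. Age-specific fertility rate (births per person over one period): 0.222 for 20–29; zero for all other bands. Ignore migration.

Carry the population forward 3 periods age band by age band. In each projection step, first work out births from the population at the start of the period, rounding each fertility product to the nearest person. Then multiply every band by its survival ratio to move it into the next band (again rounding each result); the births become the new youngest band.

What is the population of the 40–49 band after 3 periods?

Call the bands 1 to 6, youngest first.
After projecting period 1:
Births: 6500 * 0.222 = 1443
Band 2: 6050 * 0.963 = 5826
Band 3: 6600 * 0.944 = 6230
Band 4: 6500 * 0.944 = 6136
Band 5: 4350 * 0.933 = 4059
Band 6: 1650 * 0.925 + 5350 * 0.586 = 1526 + 3135 = 4661
→ [1443, 5826, 6230, 6136, 4059, 4661]
After projecting period 2:
Births: 6230 * 0.222 = 1383
Band 2: 1443 * 0.963 = 1390
Band 3: 5826 * 0.944 = 5500
Band 4: 6230 * 0.944 = 5881
Band 5: 6136 * 0.933 = 5725
Band 6: 4059 * 0.925 + 4661 * 0.586 = 3755 + 2731 = 6486
→ [1383, 1390, 5500, 5881, 5725, 6486]
After projecting period 3:
Births: 5500 * 0.222 = 1221
Band 2: 1383 * 0.963 = 1332
Band 3: 1390 * 0.944 = 1312
Band 4: 5500 * 0.944 = 5192
Band 5: 5881 * 0.933 = 5487
Band 6: 5725 * 0.925 + 6486 * 0.586 = 5296 + 3801 = 9097
→ [1221, 1332, 1312, 5192, 5487, 9097]

5487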